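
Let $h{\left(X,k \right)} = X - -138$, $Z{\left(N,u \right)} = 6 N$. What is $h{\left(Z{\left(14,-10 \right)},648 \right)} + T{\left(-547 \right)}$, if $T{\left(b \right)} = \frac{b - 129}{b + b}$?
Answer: $\frac{121772}{547} \approx 222.62$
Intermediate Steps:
$T{\left(b \right)} = \frac{-129 + b}{2 b}$
$h{\left(X,k \right)} = 138 + X$ ($h{\left(X,k \right)} = X + 138 = 138 + X$)
$h{\left(Z{\left(14,-10 \right)},648 \right)} + T{\left(-547 \right)} = \left(138 + 6 \cdot 14\right) + \frac{-129 - 547}{2 \left(-547\right)} = \left(138 + 84\right) + \frac{1}{2} \left(- \frac{1}{547}\right) \left(-676\right) = 222 + \frac{338}{547} = \frac{121772}{547}$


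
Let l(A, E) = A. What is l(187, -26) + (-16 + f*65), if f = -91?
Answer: -5744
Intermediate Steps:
l(187, -26) + (-16 + f*65) = 187 + (-16 - 91*65) = 187 + (-16 - 5915) = 187 - 5931 = -5744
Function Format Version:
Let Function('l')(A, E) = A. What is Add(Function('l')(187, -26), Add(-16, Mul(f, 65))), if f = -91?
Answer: -5744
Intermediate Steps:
Add(Function('l')(187, -26), Add(-16, Mul(f, 65))) = Add(187, Add(-16, Mul(-91, 65))) = Add(187, Add(-16, -5915)) = Add(187, -5931) = -5744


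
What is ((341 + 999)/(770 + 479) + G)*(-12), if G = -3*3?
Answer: 118812/1249 ≈ 95.126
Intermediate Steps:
G = -9
((341 + 999)/(770 + 479) + G)*(-12) = ((341 + 999)/(770 + 479) - 9)*(-12) = (1340/1249 - 9)*(-12) = -9901/1249*(-12) = 118812/1249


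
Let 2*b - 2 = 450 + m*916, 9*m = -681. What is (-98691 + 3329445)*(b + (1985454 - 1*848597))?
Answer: 3561672593794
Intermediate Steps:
m = -227/3 (m = (1/9)*(-681) = -227/3 ≈ -75.667)
b = -103288/3 (b = 1 + (450 - 227/3*916)/2 = 1 + (450 - 207932/3)/2 = 1 + (1/2)*(-206582/3) = 1 - 103291/3 = -103288/3 ≈ -34429.)
(-98691 + 3329445)*(b + (1985454 - 1*848597)) = (-98691 + 3329445)*(-103288/3 + (1985454 - 1*848597)) = 3230754*(-103288/3 + (1985454 - 848597)) = 3230754*(-103288/3 + 1136857) = 3230754*(3307283/3) = 3561672593794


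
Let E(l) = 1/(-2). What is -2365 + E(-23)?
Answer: -4731/2 ≈ -2365.5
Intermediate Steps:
E(l) = -½
-2365 + E(-23) = -2365 - ½ = -4731/2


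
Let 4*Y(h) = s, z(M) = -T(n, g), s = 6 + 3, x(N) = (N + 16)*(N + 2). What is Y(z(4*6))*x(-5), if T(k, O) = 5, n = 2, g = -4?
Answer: -297/4 ≈ -74.250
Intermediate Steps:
x(N) = (2 + N)*(16 + N) (x(N) = (16 + N)*(2 + N) = (2 + N)*(16 + N))
s = 9
z(M) = -5 (z(M) = -1*5 = -5)
Y(h) = 9/4 (Y(h) = (¼)*9 = 9/4)
Y(z(4*6))*x(-5) = 9*(32 + (-5)² + 18*(-5))/4 = 9*(32 + 25 - 90)/4 = (9/4)*(-33) = -297/4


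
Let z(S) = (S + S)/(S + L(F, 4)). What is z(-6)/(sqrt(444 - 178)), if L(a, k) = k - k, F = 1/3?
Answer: sqrt(266)/133 ≈ 0.12263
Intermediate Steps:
F = 1/3 ≈ 0.33333
L(a, k) = 0
z(S) = 2 (z(S) = (S + S)/(S + 0) = (2*S)/S = 2)
z(-6)/(sqrt(444 - 178)) = 2/(sqrt(444 - 178)) = 2/(sqrt(266)) = 2*(sqrt(266)/266) = sqrt(266)/133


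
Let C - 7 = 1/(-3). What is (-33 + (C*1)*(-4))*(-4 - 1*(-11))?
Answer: -1253/3 ≈ -417.67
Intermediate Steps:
C = 20/3 (C = 7 + 1/(-3) = 7 - ⅓ = 20/3 ≈ 6.6667)
(-33 + (C*1)*(-4))*(-4 - 1*(-11)) = (-33 + ((20/3)*1)*(-4))*(-4 - 1*(-11)) = (-33 + (20/3)*(-4))*(-4 + 11) = (-33 - 80/3)*7 = -179/3*7 = -1253/3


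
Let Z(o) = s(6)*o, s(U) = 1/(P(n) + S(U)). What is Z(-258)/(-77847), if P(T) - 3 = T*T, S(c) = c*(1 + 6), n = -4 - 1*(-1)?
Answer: 43/700623 ≈ 6.1374e-5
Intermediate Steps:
n = -3 (n = -4 + 1 = -3)
S(c) = 7*c (S(c) = c*7 = 7*c)
P(T) = 3 + T² (P(T) = 3 + T*T = 3 + T²)
s(U) = 1/(12 + 7*U) (s(U) = 1/((3 + (-3)²) + 7*U) = 1/((3 + 9) + 7*U) = 1/(12 + 7*U))
Z(o) = o/54 (Z(o) = o/(12 + 7*6) = o/(12 + 42) = o/54)
Z(-258)/(-77847) = ((1/54)*(-258))/(-77847) = -43/9*(-1/77847) = 43/700623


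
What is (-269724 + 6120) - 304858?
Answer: -568462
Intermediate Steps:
(-269724 + 6120) - 304858 = -263604 - 304858 = -568462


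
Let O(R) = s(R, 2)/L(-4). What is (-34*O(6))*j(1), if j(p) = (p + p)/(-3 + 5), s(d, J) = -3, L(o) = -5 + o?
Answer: -34/3 ≈ -11.333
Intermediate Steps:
O(R) = 1/3 (O(R) = -3/(-5 - 4) = -3/(-9) = -3*(-1/9) = 1/3)
j(p) = p (j(p) = (2*p)/2 = (2*p)*(1/2) = p)
(-34*O(6))*j(1) = -34*1/3*1 = -34/3*1 = -34/3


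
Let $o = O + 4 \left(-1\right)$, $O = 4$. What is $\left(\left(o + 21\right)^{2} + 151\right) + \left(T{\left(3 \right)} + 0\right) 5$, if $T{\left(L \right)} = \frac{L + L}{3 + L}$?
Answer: $597$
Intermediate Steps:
$T{\left(L \right)} = \frac{2 L}{3 + L}$
$o = 0$ ($o = 4 + 4 \left(-1\right) = 4 - 4 = 0$)
$\left(\left(o + 21\right)^{2} + 151\right) + \left(T{\left(3 \right)} + 0\right) 5 = \left(\left(0 + 21\right)^{2} + 151\right) + \left(2 \cdot 3 \frac{1}{3 + 3} + 0\right) 5 = \left(21^{2} + 151\right) + \left(2 \cdot 3 \cdot \frac{1}{6} + 0\right) 5 = \left(441 + 151\right) + \left(2 \cdot 3 \cdot \frac{1}{6} + 0\right) 5 = 592 + \left(1 + 0\right) 5 = 592 + 1 \cdot 5 = 592 + 5 = 597$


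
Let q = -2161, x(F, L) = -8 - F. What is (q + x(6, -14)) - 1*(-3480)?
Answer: 1305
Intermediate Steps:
(q + x(6, -14)) - 1*(-3480) = (-2161 + (-8 - 1*6)) - 1*(-3480) = (-2161 + (-8 - 6)) + 3480 = (-2161 - 14) + 3480 = -2175 + 3480 = 1305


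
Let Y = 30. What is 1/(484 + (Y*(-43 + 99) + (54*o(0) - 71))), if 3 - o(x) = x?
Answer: 1/2255 ≈ 0.00044346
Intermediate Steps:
o(x) = 3 - x
1/(484 + (Y*(-43 + 99) + (54*o(0) - 71))) = 1/(484 + (30*(-43 + 99) + (54*(3 - 1*0) - 71))) = 1/(484 + (30*56 + (54*(3 + 0) - 71))) = 1/(484 + (1680 + (54*3 - 71))) = 1/(484 + (1680 + (162 - 71))) = 1/(484 + (1680 + 91)) = 1/(484 + 1771) = 1/2255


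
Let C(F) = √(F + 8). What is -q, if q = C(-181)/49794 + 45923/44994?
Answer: -45923/44994 - I*√173/49794 ≈ -1.0206 - 0.00026415*I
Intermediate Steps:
C(F) = √(8 + F)
q = 45923/44994 + I*√173/49794 (q = √(8 - 181)/49794 + 45923/44994 = √(-173)*(1/49794) + 45923*(1/44994) = (I*√173)*(1/49794) + 45923/44994 = I*√173/49794 + 45923/44994 = 45923/44994 + I*√173/49794 ≈ 1.0206 + 0.00026415*I)
-q = -(45923/44994 + I*√173/49794) = -45923/44994 - I*√173/49794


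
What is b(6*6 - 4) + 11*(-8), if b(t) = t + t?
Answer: -24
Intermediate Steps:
b(t) = 2*t
b(6*6 - 4) + 11*(-8) = 2*(6*6 - 4) + 11*(-8) = 2*(36 - 4) - 88 = 2*32 - 88 = 64 - 88 = -24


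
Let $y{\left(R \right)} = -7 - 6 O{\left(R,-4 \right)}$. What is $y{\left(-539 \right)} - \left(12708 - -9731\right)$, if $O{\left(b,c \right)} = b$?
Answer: $-19212$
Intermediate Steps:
$y{\left(R \right)} = -7 - 6 R$
$y{\left(-539 \right)} - \left(12708 - -9731\right) = \left(-7 - -3234\right) - \left(12708 - -9731\right) = \left(-7 + 3234\right) - \left(12708 + 9731\right) = 3227 - 22439 = -19212$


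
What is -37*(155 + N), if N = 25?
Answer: -6660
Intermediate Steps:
-37*(155 + N) = -37*(155 + 25) = -37*180 = -6660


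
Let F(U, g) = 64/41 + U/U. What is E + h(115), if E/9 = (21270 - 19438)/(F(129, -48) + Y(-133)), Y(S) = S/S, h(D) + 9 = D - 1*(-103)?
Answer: 353261/73 ≈ 4839.2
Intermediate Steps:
F(U, g) = 105/41 (F(U, g) = 64*(1/41) + 1 = 64/41 + 1 = 105/41)
h(D) = 94 + D (h(D) = -9 + (D - 1*(-103)) = -9 + (D + 103) = -9 + (103 + D) = 94 + D)
Y(S) = 1
E = 338004/73 (E = 9*((21270 - 19438)/(105/41 + 1)) = 9*(1832/(146/41)) = 9*(1832*(41/146)) = 9*(37556/73) = 338004/73 ≈ 4630.2)
E + h(115) = 338004/73 + (94 + 115) = 338004/73 + 209 = 353261/73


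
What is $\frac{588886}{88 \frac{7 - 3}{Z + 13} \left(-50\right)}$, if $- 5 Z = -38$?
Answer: $- \frac{30327629}{44000} \approx -689.26$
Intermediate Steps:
$Z = \frac{38}{5}$ ($Z = \left(- \frac{1}{5}\right) \left(-38\right) = \frac{38}{5} \approx 7.6$)
$\frac{588886}{88 \frac{7 - 3}{Z + 13} \left(-50\right)} = \frac{588886}{88 \frac{7 - 3}{\frac{38}{5} + 13} \left(-50\right)} = \frac{588886}{88 \frac{4}{\frac{103}{5}} \left(-50\right)} = \frac{588886}{88 \cdot 4 \cdot \frac{5}{103} \left(-50\right)} = \frac{588886}{88 \cdot \frac{20}{103} \left(-50\right)} = \frac{588886}{\frac{1760}{103} \left(-50\right)} = \frac{588886}{- \frac{88000}{103}} = 588886 \left(- \frac{103}{88000}\right) = - \frac{30327629}{44000}$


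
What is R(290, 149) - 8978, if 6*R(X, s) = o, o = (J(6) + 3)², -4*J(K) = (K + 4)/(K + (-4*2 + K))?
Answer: -3447191/384 ≈ -8977.1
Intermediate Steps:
J(K) = -(4 + K)/(4*(-8 + 2*K)) (J(K) = -(K + 4)/(4*(K + (-4*2 + K))) = -(4 + K)/(4*(K + (-8 + K))) = -(4 + K)/(4*(-8 + 2*K)))
o = 361/64 (o = ((-4 - 1*6)/(8*(-4 + 6)) + 3)² = ((⅛)*(-4 - 6)/2 + 3)² = ((⅛)*(½)*(-10) + 3)² = (-5/8 + 3)² = (19/8)² = 361/64 ≈ 5.6406)
R(X, s) = 361/384 (R(X, s) = (⅙)*(361/64) = 361/384)
R(290, 149) - 8978 = 361/384 - 8978 = -3447191/384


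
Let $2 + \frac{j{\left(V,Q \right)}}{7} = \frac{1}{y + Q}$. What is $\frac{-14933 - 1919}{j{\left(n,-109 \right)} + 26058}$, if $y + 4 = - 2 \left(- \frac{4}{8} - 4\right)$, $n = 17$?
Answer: $- \frac{1752608}{2708569} \approx -0.64706$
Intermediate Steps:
$y = 5$ ($y = -4 - 2 \left(- \frac{4}{8} - 4\right) = -4 - 2 \left(\left(-4\right) \frac{1}{8} - 4\right) = -4 - 2 \left(- \frac{1}{2} - 4\right) = -4 - -9 = -4 + 9 = 5$)
$j{\left(V,Q \right)} = -14 + \frac{7}{5 + Q}$
$\frac{-14933 - 1919}{j{\left(n,-109 \right)} + 26058} = \frac{-14933 - 1919}{\frac{7 \left(-9 - -218\right)}{5 - 109} + 26058} = - \frac{16852}{\frac{7 \left(-9 + 218\right)}{-104} + 26058} = - \frac{16852}{7 \left(- \frac{1}{104}\right) 209 + 26058} = - \frac{16852}{- \frac{1463}{104} + 26058} = - \frac{16852}{\frac{2708569}{104}} = \left(-16852\right) \frac{104}{2708569} = - \frac{1752608}{2708569}$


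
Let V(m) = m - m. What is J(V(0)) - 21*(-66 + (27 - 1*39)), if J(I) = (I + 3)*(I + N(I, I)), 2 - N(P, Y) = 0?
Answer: 1644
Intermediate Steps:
N(P, Y) = 2 (N(P, Y) = 2 - 1*0 = 2 + 0 = 2)
V(m) = 0
J(I) = (2 + I)*(3 + I) (J(I) = (I + 3)*(I + 2) = (3 + I)*(2 + I) = (2 + I)*(3 + I))
J(V(0)) - 21*(-66 + (27 - 1*39)) = (6 + 0**2 + 5*0) - 21*(-66 + (27 - 1*39)) = (6 + 0 + 0) - 21*(-66 + (27 - 39)) = 6 - 21*(-66 - 12) = 6 - 21*(-78) = 6 + 1638 = 1644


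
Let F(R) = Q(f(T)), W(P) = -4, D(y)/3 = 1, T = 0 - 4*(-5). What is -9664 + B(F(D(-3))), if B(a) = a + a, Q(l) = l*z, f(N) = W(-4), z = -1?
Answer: -9656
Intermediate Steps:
T = 20 (T = 0 + 20 = 20)
D(y) = 3 (D(y) = 3*1 = 3)
f(N) = -4
Q(l) = -l (Q(l) = l*(-1) = -l)
F(R) = 4 (F(R) = -1*(-4) = 4)
B(a) = 2*a
-9664 + B(F(D(-3))) = -9664 + 2*4 = -9664 + 8 = -9656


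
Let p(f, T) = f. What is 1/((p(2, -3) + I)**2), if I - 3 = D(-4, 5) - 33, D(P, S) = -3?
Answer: 1/961 ≈ 0.0010406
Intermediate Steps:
I = -33 (I = 3 + (-3 - 33) = 3 - 36 = -33)
1/((p(2, -3) + I)**2) = 1/((2 - 33)**2) = 1/((-31)**2) = 1/961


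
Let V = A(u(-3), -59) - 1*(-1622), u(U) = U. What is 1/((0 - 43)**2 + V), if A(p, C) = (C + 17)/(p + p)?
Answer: 1/3478 ≈ 0.00028752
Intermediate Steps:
A(p, C) = (17 + C)/(2*p) (A(p, C) = (17 + C)/((2*p)) = (17 + C)*(1/(2*p)) = (17 + C)/(2*p))
V = 1629 (V = (1/2)*(17 - 59)/(-3) - 1*(-1622) = (1/2)*(-1/3)*(-42) + 1622 = 7 + 1622 = 1629)
1/((0 - 43)**2 + V) = 1/((0 - 43)**2 + 1629) = 1/((-43)**2 + 1629) = 1/(1849 + 1629) = 1/3478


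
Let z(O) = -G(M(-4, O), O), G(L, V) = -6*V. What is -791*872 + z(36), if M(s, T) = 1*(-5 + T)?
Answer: -689536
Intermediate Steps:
M(s, T) = -5 + T
z(O) = 6*O (z(O) = -(-6)*O = 6*O)
-791*872 + z(36) = -791*872 + 6*36 = -689752 + 216 = -689536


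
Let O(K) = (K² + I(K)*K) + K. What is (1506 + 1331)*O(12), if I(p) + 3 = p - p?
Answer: 340440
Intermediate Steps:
I(p) = -3 (I(p) = -3 + (p - p) = -3 + 0 = -3)
O(K) = K² - 2*K (O(K) = (K² - 3*K) + K = K² - 2*K)
(1506 + 1331)*O(12) = (1506 + 1331)*(12*(-2 + 12)) = 2837*(12*10) = 2837*120 = 340440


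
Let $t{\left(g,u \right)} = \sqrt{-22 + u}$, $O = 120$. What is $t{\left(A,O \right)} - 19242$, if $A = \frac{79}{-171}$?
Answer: $-19242 + 7 \sqrt{2} \approx -19232.0$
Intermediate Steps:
$A = - \frac{79}{171}$ ($A = 79 \left(- \frac{1}{171}\right) = - \frac{79}{171} \approx -0.46199$)
$t{\left(A,O \right)} - 19242 = \sqrt{-22 + 120} - 19242 = \sqrt{98} - 19242 = 7 \sqrt{2} - 19242 = -19242 + 7 \sqrt{2}$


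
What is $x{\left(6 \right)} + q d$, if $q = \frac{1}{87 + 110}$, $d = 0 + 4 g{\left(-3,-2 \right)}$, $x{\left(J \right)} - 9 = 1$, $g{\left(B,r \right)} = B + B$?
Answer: $\frac{1946}{197} \approx 9.8782$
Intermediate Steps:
$g{\left(B,r \right)} = 2 B$
$x{\left(J \right)} = 10$ ($x{\left(J \right)} = 9 + 1 = 10$)
$d = -24$ ($d = 0 + 4 \cdot 2 \left(-3\right) = 0 + 4 \left(-6\right) = 0 - 24 = -24$)
$q = \frac{1}{197} \approx 0.0050761$
$x{\left(6 \right)} + q d = 10 + \frac{1}{197} \left(-24\right) = 10 - \frac{24}{197} = \frac{1946}{197}$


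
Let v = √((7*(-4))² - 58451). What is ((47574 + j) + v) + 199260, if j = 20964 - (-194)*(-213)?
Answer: 226476 + I*√57667 ≈ 2.2648e+5 + 240.14*I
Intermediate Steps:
j = -20358 (j = 20964 - 1*41322 = 20964 - 41322 = -20358)
v = I*√57667 (v = √((-28)² - 58451) = √(784 - 58451) = √(-57667) = I*√57667 ≈ 240.14*I)
((47574 + j) + v) + 199260 = ((47574 - 20358) + I*√57667) + 199260 = (27216 + I*√57667) + 199260 = 226476 + I*√57667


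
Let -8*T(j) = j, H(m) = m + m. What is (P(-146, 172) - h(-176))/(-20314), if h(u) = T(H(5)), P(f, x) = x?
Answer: -99/11608 ≈ -0.0085286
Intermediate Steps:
H(m) = 2*m
T(j) = -j/8
h(u) = -5/4
(P(-146, 172) - h(-176))/(-20314) = (172 - 1*(-5/4))/(-20314) = (172 + 5/4)*(-1/20314) = (693/4)*(-1/20314) = -99/11608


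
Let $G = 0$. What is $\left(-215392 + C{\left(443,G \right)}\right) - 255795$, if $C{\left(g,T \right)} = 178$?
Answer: $-471009$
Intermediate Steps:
$\left(-215392 + C{\left(443,G \right)}\right) - 255795 = \left(-215392 + 178\right) - 255795 = -215214 - 255795 = -471009$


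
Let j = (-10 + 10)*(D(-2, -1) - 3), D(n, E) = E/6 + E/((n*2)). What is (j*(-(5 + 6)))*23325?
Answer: 0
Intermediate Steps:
D(n, E) = E/6 + E/(2*n) (D(n, E) = E*(⅙) + E/((2*n)) = E/6 + E*(1/(2*n)) = E/6 + E/(2*n))
j = 0 (j = (-10 + 10)*((⅙)*(-1)*(3 - 2)/(-2) - 3) = 0*((⅙)*(-1)*(-½)*1 - 3) = 0*(1/12 - 3) = 0*(-35/12) = 0)
(j*(-(5 + 6)))*23325 = (0*(-(5 + 6)))*23325 = (0*(-1*11))*23325 = (0*(-11))*23325 = 0*23325 = 0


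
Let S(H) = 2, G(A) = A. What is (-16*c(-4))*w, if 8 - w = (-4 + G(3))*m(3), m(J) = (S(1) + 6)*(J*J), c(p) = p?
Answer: 5120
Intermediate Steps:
m(J) = 8*J² (m(J) = (2 + 6)*(J*J) = 8*J²)
w = 80 (w = 8 - (-4 + 3)*8*3² = 8 - (-1)*8*9 = 8 - (-1)*72 = 8 - 1*(-72) = 8 + 72 = 80)
(-16*c(-4))*w = -16*(-4)*80 = 64*80 = 5120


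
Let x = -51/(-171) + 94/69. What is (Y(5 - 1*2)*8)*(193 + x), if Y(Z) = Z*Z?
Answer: 6124800/437 ≈ 14016.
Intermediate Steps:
x = 2177/1311 (x = -51*(-1/171) + 94*(1/69) = 17/57 + 94/69 = 2177/1311 ≈ 1.6606)
Y(Z) = Z**2
(Y(5 - 1*2)*8)*(193 + x) = ((5 - 1*2)**2*8)*(193 + 2177/1311) = ((5 - 2)**2*8)*(255200/1311) = (3**2*8)*(255200/1311) = (9*8)*(255200/1311) = 72*(255200/1311) = 6124800/437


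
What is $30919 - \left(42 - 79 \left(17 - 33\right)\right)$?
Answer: $29613$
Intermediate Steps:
$30919 - \left(42 - 79 \left(17 - 33\right)\right) = 30919 - \left(42 - -1264\right) = 30919 - \left(42 + 1264\right) = 30919 - 1306 = 29613$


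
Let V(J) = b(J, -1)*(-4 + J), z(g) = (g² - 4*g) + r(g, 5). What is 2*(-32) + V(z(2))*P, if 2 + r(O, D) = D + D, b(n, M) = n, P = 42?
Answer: -64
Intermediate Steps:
r(O, D) = -2 + 2*D (r(O, D) = -2 + (D + D) = -2 + 2*D)
z(g) = 8 + g² - 4*g (z(g) = (g² - 4*g) + (-2 + 2*5) = (g² - 4*g) + (-2 + 10) = (g² - 4*g) + 8 = 8 + g² - 4*g)
V(J) = J*(-4 + J)
2*(-32) + V(z(2))*P = 2*(-32) + ((8 + 2² - 4*2)*(-4 + (8 + 2² - 4*2)))*42 = -64 + ((8 + 4 - 8)*(-4 + (8 + 4 - 8)))*42 = -64 + (4*(-4 + 4))*42 = -64 + (4*0)*42 = -64 + 0*42 = -64 + 0 = -64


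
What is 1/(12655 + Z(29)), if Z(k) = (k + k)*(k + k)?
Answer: 1/16019 ≈ 6.2426e-5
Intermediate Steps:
Z(k) = 4*k² (Z(k) = (2*k)*(2*k) = 4*k²)
1/(12655 + Z(29)) = 1/(12655 + 4*29²) = 1/(12655 + 4*841) = 1/(12655 + 3364) = 1/16019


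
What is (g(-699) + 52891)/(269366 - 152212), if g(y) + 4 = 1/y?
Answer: 18484006/40945323 ≈ 0.45143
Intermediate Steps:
g(y) = -4 + 1/y
(g(-699) + 52891)/(269366 - 152212) = ((-4 + 1/(-699)) + 52891)/(269366 - 152212) = ((-4 - 1/699) + 52891)/117154 = (-2797/699 + 52891)*(1/117154) = (36968012/699)*(1/117154) = 18484006/40945323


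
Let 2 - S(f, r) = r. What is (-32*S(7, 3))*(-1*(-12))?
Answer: 384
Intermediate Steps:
S(f, r) = 2 - r
(-32*S(7, 3))*(-1*(-12)) = (-32*(2 - 1*3))*(-1*(-12)) = -32*(2 - 3)*12 = -32*(-1)*12 = 32*12 = 384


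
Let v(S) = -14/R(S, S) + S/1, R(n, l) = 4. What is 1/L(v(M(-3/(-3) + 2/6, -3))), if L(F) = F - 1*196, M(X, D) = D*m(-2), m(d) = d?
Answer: -2/387 ≈ -0.0051680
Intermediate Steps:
M(X, D) = -2*D (M(X, D) = D*(-2) = -2*D)
v(S) = -7/2 + S (v(S) = -14/4 + S/1 = -14*1/4 + S*1 = -7/2 + S)
L(F) = -196 + F (L(F) = F - 196 = -196 + F)
1/L(v(M(-3/(-3) + 2/6, -3))) = 1/(-196 + (-7/2 - 2*(-3))) = 1/(-196 + (-7/2 + 6)) = 1/(-196 + 5/2) = 1/(-387/2) = -2/387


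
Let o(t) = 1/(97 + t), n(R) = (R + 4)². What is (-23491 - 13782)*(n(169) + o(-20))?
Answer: -85896895782/77 ≈ -1.1155e+9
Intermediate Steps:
n(R) = (4 + R)²
(-23491 - 13782)*(n(169) + o(-20)) = (-23491 - 13782)*((4 + 169)² + 1/(97 - 20)) = -37273*(173² + 1/77) = -37273*(29929 + 1/77) = -37273*2304534/77 = -85896895782/77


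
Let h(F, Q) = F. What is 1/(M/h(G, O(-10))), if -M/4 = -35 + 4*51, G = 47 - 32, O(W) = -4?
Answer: -15/676 ≈ -0.022189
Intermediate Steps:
G = 15
M = -676 (M = -4*(-35 + 4*51) = -4*(-35 + 204) = -4*169 = -676)
1/(M/h(G, O(-10))) = 1/(-676/15) = -15/676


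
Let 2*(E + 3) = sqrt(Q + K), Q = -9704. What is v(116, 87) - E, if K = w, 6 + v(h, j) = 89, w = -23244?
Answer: 86 - I*sqrt(8237) ≈ 86.0 - 90.758*I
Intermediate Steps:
v(h, j) = 83 (v(h, j) = -6 + 89 = 83)
K = -23244
E = -3 + I*sqrt(8237) (E = -3 + sqrt(-9704 - 23244)/2 = -3 + sqrt(-32948)/2 = -3 + (2*I*sqrt(8237))/2 = -3 + I*sqrt(8237) ≈ -3.0 + 90.758*I)
v(116, 87) - E = 83 - (-3 + I*sqrt(8237)) = 83 + (3 - I*sqrt(8237)) = 86 - I*sqrt(8237)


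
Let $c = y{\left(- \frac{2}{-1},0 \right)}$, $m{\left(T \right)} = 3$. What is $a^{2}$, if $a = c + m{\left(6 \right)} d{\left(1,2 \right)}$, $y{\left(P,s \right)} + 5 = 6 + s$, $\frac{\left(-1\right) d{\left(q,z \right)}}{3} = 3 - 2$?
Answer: $64$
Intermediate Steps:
$d{\left(q,z \right)} = -3$ ($d{\left(q,z \right)} = - 3 \left(3 - 2\right) = \left(-3\right) 1 = -3$)
$y{\left(P,s \right)} = 1 + s$ ($y{\left(P,s \right)} = -5 + \left(6 + s\right) = 1 + s$)
$c = 1$ ($c = 1 + 0 = 1$)
$a = -8$ ($a = 1 + 3 \left(-3\right) = 1 - 9 = -8$)
$a^{2} = \left(-8\right)^{2} = 64$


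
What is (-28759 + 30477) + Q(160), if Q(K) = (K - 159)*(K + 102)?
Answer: 1980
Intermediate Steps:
Q(K) = (-159 + K)*(102 + K)
(-28759 + 30477) + Q(160) = (-28759 + 30477) + (-16218 + 160**2 - 57*160) = 1718 + (-16218 + 25600 - 9120) = 1718 + 262 = 1980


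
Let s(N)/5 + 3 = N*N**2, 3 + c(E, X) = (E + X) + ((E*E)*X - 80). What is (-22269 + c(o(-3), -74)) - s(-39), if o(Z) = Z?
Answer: 273515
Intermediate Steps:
c(E, X) = -83 + E + X + X*E**2 (c(E, X) = -3 + ((E + X) + ((E*E)*X - 80)) = -3 + ((E + X) + (E**2*X - 80)) = -3 + ((E + X) + (X*E**2 - 80)) = -3 + ((E + X) + (-80 + X*E**2)) = -3 + (-80 + E + X + X*E**2) = -83 + E + X + X*E**2)
s(N) = -15 + 5*N**3 (s(N) = -15 + 5*(N*N**2) = -15 + 5*N**3)
(-22269 + c(o(-3), -74)) - s(-39) = (-22269 + (-83 - 3 - 74 - 74*(-3)**2)) - (-15 + 5*(-39)**3) = (-22269 + (-83 - 3 - 74 - 74*9)) - (-15 + 5*(-59319)) = (-22269 + (-83 - 3 - 74 - 666)) - (-15 - 296595) = (-22269 - 826) - 1*(-296610) = -23095 + 296610 = 273515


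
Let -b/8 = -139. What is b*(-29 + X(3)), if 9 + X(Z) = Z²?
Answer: -32248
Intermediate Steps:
b = 1112 (b = -8*(-139) = 1112)
X(Z) = -9 + Z²
b*(-29 + X(3)) = 1112*(-29 + (-9 + 3²)) = 1112*(-29 + (-9 + 9)) = 1112*(-29 + 0) = 1112*(-29) = -32248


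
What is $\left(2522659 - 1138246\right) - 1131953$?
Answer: $252460$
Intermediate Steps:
$\left(2522659 - 1138246\right) - 1131953 = 1384413 - 1131953 = 252460$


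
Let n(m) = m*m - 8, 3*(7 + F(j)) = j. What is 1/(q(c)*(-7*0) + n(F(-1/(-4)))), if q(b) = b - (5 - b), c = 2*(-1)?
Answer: 144/5737 ≈ 0.025100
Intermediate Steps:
F(j) = -7 + j/3
c = -2
q(b) = -5 + 2*b (q(b) = b + (-5 + b) = -5 + 2*b)
n(m) = -8 + m² (n(m) = m² - 8 = -8 + m²)
1/(q(c)*(-7*0) + n(F(-1/(-4)))) = 1/((-5 + 2*(-2))*(-7*0) + (-8 + (-7 + (-1/(-4))/3)²)) = 1/((-5 - 4)*0 + (-8 + (-7 + (-1*(-¼))/3)²)) = 1/(-9*0 + (-8 + (-7 + (⅓)*(¼))²)) = 1/(0 + (-8 + (-7 + 1/12)²)) = 1/(0 + (-8 + (-83/12)²)) = 1/(0 + (-8 + 6889/144)) = 1/(0 + 5737/144) = 1/(5737/144) = 144/5737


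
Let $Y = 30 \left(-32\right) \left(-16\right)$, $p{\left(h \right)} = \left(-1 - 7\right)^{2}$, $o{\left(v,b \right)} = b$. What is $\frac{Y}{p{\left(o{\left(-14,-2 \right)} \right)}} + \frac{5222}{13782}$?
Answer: $\frac{1656451}{6891} \approx 240.38$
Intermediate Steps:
$p{\left(h \right)} = 64$ ($p{\left(h \right)} = \left(-8\right)^{2} = 64$)
$Y = 15360$ ($Y = \left(-960\right) \left(-16\right) = 15360$)
$\frac{Y}{p{\left(o{\left(-14,-2 \right)} \right)}} + \frac{5222}{13782} = \frac{15360}{64} + \frac{5222}{13782} = 15360 \cdot \frac{1}{64} + 5222 \cdot \frac{1}{13782} = 240 + \frac{2611}{6891} = \frac{1656451}{6891}$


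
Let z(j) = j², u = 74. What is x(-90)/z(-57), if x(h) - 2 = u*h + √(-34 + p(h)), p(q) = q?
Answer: -6658/3249 + 2*I*√31/3249 ≈ -2.0492 + 0.0034274*I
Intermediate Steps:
x(h) = 2 + √(-34 + h) + 74*h (x(h) = 2 + (74*h + √(-34 + h)) = 2 + (√(-34 + h) + 74*h) = 2 + √(-34 + h) + 74*h)
x(-90)/z(-57) = (2 + √(-34 - 90) + 74*(-90))/((-57)²) = (2 + √(-124) - 6660)/3249 = (2 + 2*I*√31 - 6660)*(1/3249) = (-6658 + 2*I*√31)*(1/3249) = -6658/3249 + 2*I*√31/3249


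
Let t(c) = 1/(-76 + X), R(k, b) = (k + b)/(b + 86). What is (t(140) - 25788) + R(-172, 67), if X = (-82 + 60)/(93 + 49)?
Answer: -7111414382/275757 ≈ -25789.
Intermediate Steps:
X = -11/71 (X = -22/142 = -22*1/142 = -11/71 ≈ -0.15493)
R(k, b) = (b + k)/(86 + b)
t(c) = -71/5407 (t(c) = 1/(-76 - 11/71) = 1/(-5407/71) = -71/5407)
(t(140) - 25788) + R(-172, 67) = (-71/5407 - 25788) + (67 - 172)/(86 + 67) = -139435787/5407 - 105/153 = -139435787/5407 + (1/153)*(-105) = -139435787/5407 - 35/51 = -7111414382/275757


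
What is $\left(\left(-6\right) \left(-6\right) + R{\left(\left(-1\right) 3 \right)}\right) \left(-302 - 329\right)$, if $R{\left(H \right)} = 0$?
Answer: $-22716$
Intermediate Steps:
$\left(\left(-6\right) \left(-6\right) + R{\left(\left(-1\right) 3 \right)}\right) \left(-302 - 329\right) = \left(\left(-6\right) \left(-6\right) + 0\right) \left(-302 - 329\right) = \left(36 + 0\right) \left(-631\right) = 36 \left(-631\right) = -22716$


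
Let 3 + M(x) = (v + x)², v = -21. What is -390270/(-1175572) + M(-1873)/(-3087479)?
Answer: -1506050121473/1814776931494 ≈ -0.82988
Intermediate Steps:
M(x) = -3 + (-21 + x)²
-390270/(-1175572) + M(-1873)/(-3087479) = -390270/(-1175572) + (-3 + (-21 - 1873)²)/(-3087479) = -390270*(-1/1175572) + (-3 + (-1894)²)*(-1/3087479) = 195135/587786 + (-3 + 3587236)*(-1/3087479) = 195135/587786 + 3587233*(-1/3087479) = 195135/587786 - 3587233/3087479 = -1506050121473/1814776931494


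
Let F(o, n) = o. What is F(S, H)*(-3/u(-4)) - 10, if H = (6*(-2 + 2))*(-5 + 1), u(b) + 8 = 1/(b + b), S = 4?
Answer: -554/65 ≈ -8.5231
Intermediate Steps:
u(b) = -8 + 1/(2*b) (u(b) = -8 + 1/(b + b) = -8 + 1/(2*b))
H = 0 (H = (6*0)*(-4) = 0*(-4) = 0)
F(S, H)*(-3/u(-4)) - 10 = 4*(-3/(-8 + (½)/(-4))) - 10 = 4*(-3/(-8 + (½)*(-¼))) - 10 = 4*(-3/(-8 - ⅛)) - 10 = 4*(-3/(-65/8)) - 10 = 4*(-3*(-8/65)) - 10 = 4*(24/65) - 10 = 96/65 - 10 = -554/65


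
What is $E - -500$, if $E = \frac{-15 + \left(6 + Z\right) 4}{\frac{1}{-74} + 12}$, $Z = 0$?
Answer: $\frac{444166}{887} \approx 500.75$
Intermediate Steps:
$E = \frac{666}{887}$ ($E = \frac{-15 + \left(6 + 0\right) 4}{\frac{1}{-74} + 12} = \frac{-15 + 6 \cdot 4}{- \frac{1}{74} + 12} = \frac{-15 + 24}{\frac{887}{74}} = 9 \cdot \frac{74}{887} = \frac{666}{887} \approx 0.75085$)
$E - -500 = \frac{666}{887} - -500 = \frac{666}{887} + 500 = \frac{444166}{887}$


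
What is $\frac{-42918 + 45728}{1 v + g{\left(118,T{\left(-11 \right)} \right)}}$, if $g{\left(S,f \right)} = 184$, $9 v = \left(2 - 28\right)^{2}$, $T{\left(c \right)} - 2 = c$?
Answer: $\frac{12645}{1166} \approx 10.845$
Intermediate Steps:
$T{\left(c \right)} = 2 + c$
$v = \frac{676}{9}$ ($v = \frac{\left(2 - 28\right)^{2}}{9} = \frac{\left(-26\right)^{2}}{9} = \frac{1}{9} \cdot 676 = \frac{676}{9} \approx 75.111$)
$\frac{-42918 + 45728}{1 v + g{\left(118,T{\left(-11 \right)} \right)}} = \frac{-42918 + 45728}{1 \cdot \frac{676}{9} + 184} = \frac{2810}{\frac{676}{9} + 184} = \frac{2810}{\frac{2332}{9}} = 2810 \cdot \frac{9}{2332} = \frac{12645}{1166}$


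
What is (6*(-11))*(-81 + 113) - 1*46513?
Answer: -48625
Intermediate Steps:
(6*(-11))*(-81 + 113) - 1*46513 = -66*32 - 46513 = -2112 - 46513 = -48625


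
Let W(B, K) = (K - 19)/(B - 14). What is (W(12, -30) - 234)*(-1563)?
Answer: 654897/2 ≈ 3.2745e+5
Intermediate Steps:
W(B, K) = (-19 + K)/(-14 + B)
(W(12, -30) - 234)*(-1563) = ((-19 - 30)/(-14 + 12) - 234)*(-1563) = (-49/(-2) - 234)*(-1563) = (-½*(-49) - 234)*(-1563) = (49/2 - 234)*(-1563) = -419/2*(-1563) = 654897/2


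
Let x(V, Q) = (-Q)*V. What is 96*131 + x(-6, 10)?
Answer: 12636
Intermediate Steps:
x(V, Q) = -Q*V
96*131 + x(-6, 10) = 96*131 - 1*10*(-6) = 12576 + 60 = 12636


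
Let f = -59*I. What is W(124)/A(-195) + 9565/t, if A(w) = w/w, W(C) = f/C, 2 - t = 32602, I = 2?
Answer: -251643/202120 ≈ -1.2450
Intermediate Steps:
t = -32600 (t = 2 - 1*32602 = 2 - 32602 = -32600)
f = -118 (f = -59*2 = -118)
W(C) = -118/C
A(w) = 1
W(124)/A(-195) + 9565/t = -118/124/1 + 9565/(-32600) = -118*1/124*1 + 9565*(-1/32600) = -59/62*1 - 1913/6520 = -59/62 - 1913/6520 = -251643/202120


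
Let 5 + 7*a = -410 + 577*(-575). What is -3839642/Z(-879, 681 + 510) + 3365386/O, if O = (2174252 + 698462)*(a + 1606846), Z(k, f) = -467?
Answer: 60201317145936423425/7322040727907308 ≈ 8221.9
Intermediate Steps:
a = -332190/7 (a = -5/7 + (-410 + 577*(-575))/7 = -5/7 + (-410 - 331775)/7 = -5/7 + (⅐)*(-332185) = -5/7 - 47455 = -332190/7 ≈ -47456.)
O = 31357776136648/7 (O = (2174252 + 698462)*(-332190/7 + 1606846) = 2872714*(10915732/7) = 31357776136648/7 ≈ 4.4797e+12)
-3839642/Z(-879, 681 + 510) + 3365386/O = -3839642/(-467) + 3365386/(31357776136648/7) = -3839642*(-1/467) + 3365386*(7/31357776136648) = 3839642/467 + 11778851/15678888068324 = 60201317145936423425/7322040727907308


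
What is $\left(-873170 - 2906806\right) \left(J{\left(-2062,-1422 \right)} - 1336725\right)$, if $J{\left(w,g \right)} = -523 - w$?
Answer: $5046971035536$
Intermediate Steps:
$\left(-873170 - 2906806\right) \left(J{\left(-2062,-1422 \right)} - 1336725\right) = \left(-873170 - 2906806\right) \left(\left(-523 - -2062\right) - 1336725\right) = - 3779976 \left(\left(-523 + 2062\right) - 1336725\right) = - 3779976 \left(1539 - 1336725\right) = \left(-3779976\right) \left(-1335186\right) = 5046971035536$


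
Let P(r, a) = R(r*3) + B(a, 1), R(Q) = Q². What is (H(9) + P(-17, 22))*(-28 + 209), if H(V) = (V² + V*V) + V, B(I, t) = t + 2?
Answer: 502275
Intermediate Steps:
B(I, t) = 2 + t
P(r, a) = 3 + 9*r² (P(r, a) = (r*3)² + (2 + 1) = (3*r)² + 3 = 9*r² + 3 = 3 + 9*r²)
H(V) = V + 2*V² (H(V) = (V² + V²) + V = 2*V² + V = V + 2*V²)
(H(9) + P(-17, 22))*(-28 + 209) = (9*(1 + 2*9) + (3 + 9*(-17)²))*(-28 + 209) = (9*(1 + 18) + (3 + 9*289))*181 = (9*19 + (3 + 2601))*181 = (171 + 2604)*181 = 2775*181 = 502275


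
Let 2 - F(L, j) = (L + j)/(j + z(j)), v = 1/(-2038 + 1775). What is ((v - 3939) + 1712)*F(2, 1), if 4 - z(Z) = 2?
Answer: -585702/263 ≈ -2227.0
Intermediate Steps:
v = -1/263 (v = 1/(-263) = -1/263 ≈ -0.0038023)
z(Z) = 2 (z(Z) = 4 - 1*2 = 4 - 2 = 2)
F(L, j) = 2 - (L + j)/(2 + j) (F(L, j) = 2 - (L + j)/(j + 2) = 2 - (L + j)/(2 + j))
((v - 3939) + 1712)*F(2, 1) = ((-1/263 - 3939) + 1712)*((4 + 1 - 1*2)/(2 + 1)) = (-1035958/263 + 1712)*((4 + 1 - 2)/3) = -195234*3/263 = -585702/263*1 = -585702/263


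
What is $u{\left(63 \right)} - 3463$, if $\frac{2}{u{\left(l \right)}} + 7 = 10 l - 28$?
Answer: $- \frac{2060483}{595} \approx -3463.0$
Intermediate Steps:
$u{\left(l \right)} = \frac{2}{-35 + 10 l}$ ($u{\left(l \right)} = \frac{2}{-7 + \left(10 l - 28\right)} = \frac{2}{-7 + \left(-28 + 10 l\right)} = \frac{2}{-35 + 10 l}$)
$u{\left(63 \right)} - 3463 = \frac{2}{5 \left(-7 + 2 \cdot 63\right)} - 3463 = \frac{2}{5 \left(-7 + 126\right)} - 3463 = \frac{2}{5 \cdot 119} - 3463 = \frac{2}{5} \cdot \frac{1}{119} - 3463 = \frac{2}{595} - 3463 = - \frac{2060483}{595}$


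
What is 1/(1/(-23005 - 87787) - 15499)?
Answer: -110792/1717165209 ≈ -6.4520e-5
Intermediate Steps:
1/(1/(-23005 - 87787) - 15499) = 1/(1/(-110792) - 15499) = 1/(-1/110792 - 15499) = 1/(-1717165209/110792) = -110792/1717165209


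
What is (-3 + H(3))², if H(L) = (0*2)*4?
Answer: 9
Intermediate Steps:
H(L) = 0 (H(L) = 0*4 = 0)
(-3 + H(3))² = (-3 + 0)² = (-3)² = 9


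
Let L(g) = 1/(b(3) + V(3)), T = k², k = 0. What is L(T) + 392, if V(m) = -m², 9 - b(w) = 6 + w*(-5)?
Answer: 3529/9 ≈ 392.11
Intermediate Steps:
b(w) = 3 + 5*w (b(w) = 9 - (6 + w*(-5)) = 9 - (6 - 5*w) = 9 + (-6 + 5*w) = 3 + 5*w)
T = 0 (T = 0² = 0)
L(g) = ⅑ (L(g) = 1/((3 + 5*3) - 1*3²) = 1/((3 + 15) - 1*9) = 1/(18 - 9) = 1/9 = ⅑)
L(T) + 392 = ⅑ + 392 = 3529/9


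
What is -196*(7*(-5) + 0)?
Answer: 6860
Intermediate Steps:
-196*(7*(-5) + 0) = -196*(-35 + 0) = -196*(-35) = 6860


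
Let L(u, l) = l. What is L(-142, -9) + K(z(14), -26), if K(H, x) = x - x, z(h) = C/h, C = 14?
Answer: -9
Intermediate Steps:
z(h) = 14/h
K(H, x) = 0
L(-142, -9) + K(z(14), -26) = -9 + 0 = -9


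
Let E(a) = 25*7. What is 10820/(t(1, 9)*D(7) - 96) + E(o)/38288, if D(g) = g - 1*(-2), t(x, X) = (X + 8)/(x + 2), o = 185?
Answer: -82853657/344592 ≈ -240.44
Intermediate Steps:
E(a) = 175
t(x, X) = (8 + X)/(2 + x)
D(g) = 2 + g (D(g) = g + 2 = 2 + g)
10820/(t(1, 9)*D(7) - 96) + E(o)/38288 = 10820/(((8 + 9)/(2 + 1))*(2 + 7) - 96) + 175/38288 = 10820/((17/3)*9 - 96) + 175*(1/38288) = 10820/(((⅓)*17)*9 - 96) + 175/38288 = 10820/((17/3)*9 - 96) + 175/38288 = 10820/(51 - 96) + 175/38288 = 10820/(-45) + 175/38288 = 10820*(-1/45) + 175/38288 = -2164/9 + 175/38288 = -82853657/344592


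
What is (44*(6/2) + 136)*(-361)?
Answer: -96748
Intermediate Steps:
(44*(6/2) + 136)*(-361) = (44*(6*(1/2)) + 136)*(-361) = (44*3 + 136)*(-361) = (132 + 136)*(-361) = 268*(-361) = -96748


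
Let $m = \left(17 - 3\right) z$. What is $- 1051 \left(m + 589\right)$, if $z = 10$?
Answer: $-766179$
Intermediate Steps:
$m = 140$ ($m = \left(17 - 3\right) 10 = 14 \cdot 10 = 140$)
$- 1051 \left(m + 589\right) = - 1051 \left(140 + 589\right) = \left(-1051\right) 729 = -766179$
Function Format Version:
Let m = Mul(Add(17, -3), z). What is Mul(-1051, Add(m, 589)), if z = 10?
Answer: -766179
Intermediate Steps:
m = 140 (m = Mul(Add(17, -3), 10) = Mul(14, 10) = 140)
Mul(-1051, Add(m, 589)) = Mul(-1051, Add(140, 589)) = Mul(-1051, 729) = -766179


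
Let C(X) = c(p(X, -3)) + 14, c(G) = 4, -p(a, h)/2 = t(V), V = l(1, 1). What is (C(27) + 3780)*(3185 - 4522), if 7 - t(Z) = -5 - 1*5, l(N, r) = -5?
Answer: -5077926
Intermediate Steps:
V = -5
t(Z) = 17 (t(Z) = 7 - (-5 - 1*5) = 7 - (-5 - 5) = 7 - 1*(-10) = 7 + 10 = 17)
p(a, h) = -34 (p(a, h) = -2*17 = -34)
C(X) = 18 (C(X) = 4 + 14 = 18)
(C(27) + 3780)*(3185 - 4522) = (18 + 3780)*(3185 - 4522) = 3798*(-1337) = -5077926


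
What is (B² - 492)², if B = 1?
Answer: 241081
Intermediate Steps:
(B² - 492)² = (1² - 492)² = (1 - 492)² = (-491)² = 241081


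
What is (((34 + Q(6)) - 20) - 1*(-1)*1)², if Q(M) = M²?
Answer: 2601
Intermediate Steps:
(((34 + Q(6)) - 20) - 1*(-1)*1)² = (((34 + 6²) - 20) - 1*(-1)*1)² = (((34 + 36) - 20) + 1*1)² = ((70 - 20) + 1)² = (50 + 1)² = 51² = 2601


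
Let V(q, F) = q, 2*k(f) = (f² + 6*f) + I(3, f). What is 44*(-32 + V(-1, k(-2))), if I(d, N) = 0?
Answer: -1452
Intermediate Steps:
k(f) = f²/2 + 3*f (k(f) = ((f² + 6*f) + 0)/2 = (f² + 6*f)/2 = f²/2 + 3*f)
44*(-32 + V(-1, k(-2))) = 44*(-32 - 1) = 44*(-33) = -1452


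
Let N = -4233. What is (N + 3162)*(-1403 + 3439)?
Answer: -2180556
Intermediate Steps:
(N + 3162)*(-1403 + 3439) = (-4233 + 3162)*(-1403 + 3439) = -1071*2036 = -2180556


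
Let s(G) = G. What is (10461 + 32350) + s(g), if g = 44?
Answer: 42855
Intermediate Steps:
(10461 + 32350) + s(g) = (10461 + 32350) + 44 = 42811 + 44 = 42855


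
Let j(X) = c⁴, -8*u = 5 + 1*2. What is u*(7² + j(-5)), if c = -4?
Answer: -2135/8 ≈ -266.88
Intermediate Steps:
u = -7/8 (u = -(5 + 1*2)/8 = -(5 + 2)/8 = -⅛*7 = -7/8 ≈ -0.87500)
j(X) = 256 (j(X) = (-4)⁴ = 256)
u*(7² + j(-5)) = -7*(7² + 256)/8 = -7*(49 + 256)/8 = -7/8*305 = -2135/8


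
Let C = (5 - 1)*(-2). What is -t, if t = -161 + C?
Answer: 169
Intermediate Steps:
C = -8 (C = 4*(-2) = -8)
t = -169 (t = -161 - 8 = -169)
-t = -1*(-169) = 169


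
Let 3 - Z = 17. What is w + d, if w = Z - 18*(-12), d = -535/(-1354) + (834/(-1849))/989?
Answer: 501130617187/2476006994 ≈ 202.39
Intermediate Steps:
Z = -14 (Z = 3 - 1*17 = 3 - 17 = -14)
d = 977204399/2476006994 (d = -535*(-1/1354) + (834*(-1/1849))*(1/989) = 535/1354 - 834/1849*1/989 = 535/1354 - 834/1828661 = 977204399/2476006994 ≈ 0.39467)
w = 202 (w = -14 - 18*(-12) = -14 + 216 = 202)
w + d = 202 + 977204399/2476006994 = 501130617187/2476006994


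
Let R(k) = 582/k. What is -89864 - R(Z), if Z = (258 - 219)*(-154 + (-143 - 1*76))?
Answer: -435750342/4849 ≈ -89864.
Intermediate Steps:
Z = -14547 (Z = 39*(-154 + (-143 - 76)) = 39*(-154 - 219) = 39*(-373) = -14547)
-89864 - R(Z) = -89864 - 582/(-14547) = -89864 - 582*(-1)/14547 = -89864 - 1*(-194/4849) = -89864 + 194/4849 = -435750342/4849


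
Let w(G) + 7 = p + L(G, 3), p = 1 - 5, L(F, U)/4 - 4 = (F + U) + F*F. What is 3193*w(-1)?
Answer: 54281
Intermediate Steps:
L(F, U) = 16 + 4*F + 4*U + 4*F**2 (L(F, U) = 16 + 4*((F + U) + F*F) = 16 + 4*((F + U) + F**2) = 16 + 4*(F + U + F**2) = 16 + (4*F + 4*U + 4*F**2) = 16 + 4*F + 4*U + 4*F**2)
p = -4
w(G) = 17 + 4*G + 4*G**2 (w(G) = -7 + (-4 + (16 + 4*G + 4*3 + 4*G**2)) = -7 + (-4 + (16 + 4*G + 12 + 4*G**2)) = -7 + (-4 + (28 + 4*G + 4*G**2)) = -7 + (24 + 4*G + 4*G**2) = 17 + 4*G + 4*G**2)
3193*w(-1) = 3193*(17 + 4*(-1) + 4*(-1)**2) = 3193*(17 - 4 + 4*1) = 3193*(17 - 4 + 4) = 3193*17 = 54281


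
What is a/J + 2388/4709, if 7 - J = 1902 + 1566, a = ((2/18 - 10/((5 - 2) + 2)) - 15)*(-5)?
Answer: 70804972/146680641 ≈ 0.48272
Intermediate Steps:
a = 760/9 (a = ((2*(1/18) - 10/(3 + 2)) - 15)*(-5) = ((⅑ - 10/5) - 15)*(-5) = ((⅑ - 10*⅕) - 15)*(-5) = ((⅑ - 2) - 15)*(-5) = (-17/9 - 15)*(-5) = -152/9*(-5) = 760/9 ≈ 84.444)
J = -3461 (J = 7 - (1902 + 1566) = 7 - 1*3468 = 7 - 3468 = -3461)
a/J + 2388/4709 = (760/9)/(-3461) + 2388/4709 = (760/9)*(-1/3461) + 2388*(1/4709) = -760/31149 + 2388/4709 = 70804972/146680641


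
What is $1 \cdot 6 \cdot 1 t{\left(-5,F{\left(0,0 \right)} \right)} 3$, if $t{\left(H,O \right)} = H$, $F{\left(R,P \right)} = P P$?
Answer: $-90$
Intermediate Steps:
$F{\left(R,P \right)} = P^{2}$
$1 \cdot 6 \cdot 1 t{\left(-5,F{\left(0,0 \right)} \right)} 3 = 1 \cdot 6 \cdot 1 \left(-5\right) 3 = 6 \cdot 1 \left(-5\right) 3 = 6 \left(-5\right) 3 = \left(-30\right) 3 = -90$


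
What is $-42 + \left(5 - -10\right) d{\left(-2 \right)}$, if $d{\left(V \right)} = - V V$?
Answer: $-102$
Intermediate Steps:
$d{\left(V \right)} = - V^{2}$
$-42 + \left(5 - -10\right) d{\left(-2 \right)} = -42 + \left(5 - -10\right) \left(- \left(-2\right)^{2}\right) = -42 + \left(5 + 10\right) \left(\left(-1\right) 4\right) = -42 + 15 \left(-4\right) = -42 - 60 = -102$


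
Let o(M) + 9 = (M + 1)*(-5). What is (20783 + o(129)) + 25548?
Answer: 45672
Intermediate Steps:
o(M) = -14 - 5*M (o(M) = -9 + (M + 1)*(-5) = -9 + (1 + M)*(-5) = -9 + (-5 - 5*M) = -14 - 5*M)
(20783 + o(129)) + 25548 = (20783 + (-14 - 5*129)) + 25548 = (20783 + (-14 - 645)) + 25548 = (20783 - 659) + 25548 = 20124 + 25548 = 45672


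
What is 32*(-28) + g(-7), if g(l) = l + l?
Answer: -910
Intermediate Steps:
g(l) = 2*l
32*(-28) + g(-7) = 32*(-28) + 2*(-7) = -896 - 14 = -910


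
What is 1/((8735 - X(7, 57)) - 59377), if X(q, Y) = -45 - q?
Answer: -1/50590 ≈ -1.9767e-5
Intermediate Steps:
1/((8735 - X(7, 57)) - 59377) = 1/((8735 - (-45 - 1*7)) - 59377) = 1/((8735 - (-45 - 7)) - 59377) = 1/((8735 - 1*(-52)) - 59377) = 1/((8735 + 52) - 59377) = 1/(8787 - 59377) = 1/(-50590) = -1/50590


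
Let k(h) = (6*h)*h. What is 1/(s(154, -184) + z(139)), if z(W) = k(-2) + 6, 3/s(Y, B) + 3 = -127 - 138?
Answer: 268/8037 ≈ 0.033346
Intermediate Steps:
k(h) = 6*h²
s(Y, B) = -3/268 (s(Y, B) = 3/(-3 + (-127 - 138)) = 3/(-3 - 265) = 3/(-268) = 3*(-1/268) = -3/268)
z(W) = 30 (z(W) = 6*(-2)² + 6 = 6*4 + 6 = 24 + 6 = 30)
1/(s(154, -184) + z(139)) = 1/(-3/268 + 30) = 1/(8037/268) = 268/8037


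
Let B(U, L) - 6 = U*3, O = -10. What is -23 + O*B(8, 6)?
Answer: -323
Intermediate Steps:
B(U, L) = 6 + 3*U (B(U, L) = 6 + U*3 = 6 + 3*U)
-23 + O*B(8, 6) = -23 - 10*(6 + 3*8) = -23 - 10*(6 + 24) = -23 - 10*30 = -23 - 300 = -323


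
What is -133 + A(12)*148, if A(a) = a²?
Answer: 21179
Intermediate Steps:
-133 + A(12)*148 = -133 + 12²*148 = -133 + 144*148 = -133 + 21312 = 21179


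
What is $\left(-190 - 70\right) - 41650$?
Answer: $-41910$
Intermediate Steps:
$\left(-190 - 70\right) - 41650 = -260 - 41650 = -41910$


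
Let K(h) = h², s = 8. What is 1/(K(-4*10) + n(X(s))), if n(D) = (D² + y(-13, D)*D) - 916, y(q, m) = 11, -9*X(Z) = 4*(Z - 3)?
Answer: 81/53824 ≈ 0.0015049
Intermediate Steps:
X(Z) = 4/3 - 4*Z/9 (X(Z) = -4*(Z - 3)/9 = -4*(-3 + Z)/9 = -(-12 + 4*Z)/9 = 4/3 - 4*Z/9)
n(D) = -916 + D² + 11*D (n(D) = (D² + 11*D) - 916 = -916 + D² + 11*D)
1/(K(-4*10) + n(X(s))) = 1/((-4*10)² + (-916 + (4/3 - 4/9*8)² + 11*(4/3 - 4/9*8))) = 1/((-40)² + (-916 + (4/3 - 32/9)² + 11*(4/3 - 32/9))) = 1/(1600 + (-916 + (-20/9)² + 11*(-20/9))) = 1/(1600 + (-916 + 400/81 - 220/9)) = 1/(1600 - 75776/81) = 1/(53824/81) = 81/53824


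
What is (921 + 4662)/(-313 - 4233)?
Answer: -5583/4546 ≈ -1.2281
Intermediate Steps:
(921 + 4662)/(-313 - 4233) = 5583/(-4546) = 5583*(-1/4546) = -5583/4546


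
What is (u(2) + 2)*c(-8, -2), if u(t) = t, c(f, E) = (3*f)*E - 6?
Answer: 168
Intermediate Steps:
c(f, E) = -6 + 3*E*f (c(f, E) = 3*E*f - 6 = -6 + 3*E*f)
(u(2) + 2)*c(-8, -2) = (2 + 2)*(-6 + 3*(-2)*(-8)) = 4*(-6 + 48) = 4*42 = 168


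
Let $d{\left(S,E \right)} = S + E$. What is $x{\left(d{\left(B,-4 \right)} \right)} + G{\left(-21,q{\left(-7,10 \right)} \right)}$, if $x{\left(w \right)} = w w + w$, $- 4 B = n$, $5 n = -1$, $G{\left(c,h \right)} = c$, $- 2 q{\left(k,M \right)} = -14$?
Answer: $- \frac{3739}{400} \approx -9.3475$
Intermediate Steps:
$q{\left(k,M \right)} = 7$ ($q{\left(k,M \right)} = \left(- \frac{1}{2}\right) \left(-14\right) = 7$)
$n = - \frac{1}{5}$ ($n = \frac{1}{5} \left(-1\right) = - \frac{1}{5} \approx -0.2$)
$B = \frac{1}{20}$ ($B = \left(- \frac{1}{4}\right) \left(- \frac{1}{5}\right) = \frac{1}{20} \approx 0.05$)
$d{\left(S,E \right)} = E + S$
$x{\left(w \right)} = w + w^{2}$ ($x{\left(w \right)} = w^{2} + w = w + w^{2}$)
$x{\left(d{\left(B,-4 \right)} \right)} + G{\left(-21,q{\left(-7,10 \right)} \right)} = \left(-4 + \frac{1}{20}\right) \left(1 + \left(-4 + \frac{1}{20}\right)\right) - 21 = - \frac{79 \left(1 - \frac{79}{20}\right)}{20} - 21 = \left(- \frac{79}{20}\right) \left(- \frac{59}{20}\right) - 21 = \frac{4661}{400} - 21 = - \frac{3739}{400}$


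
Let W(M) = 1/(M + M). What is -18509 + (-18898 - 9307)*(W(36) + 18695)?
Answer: -37966419053/72 ≈ -5.2731e+8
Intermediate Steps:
W(M) = 1/(2*M)
-18509 + (-18898 - 9307)*(W(36) + 18695) = -18509 + (-18898 - 9307)*((½)/36 + 18695) = -18509 - 28205*((½)*(1/36) + 18695) = -18509 - 28205*(1/72 + 18695) = -18509 - 28205*1346041/72 = -18509 - 37965086405/72 = -37966419053/72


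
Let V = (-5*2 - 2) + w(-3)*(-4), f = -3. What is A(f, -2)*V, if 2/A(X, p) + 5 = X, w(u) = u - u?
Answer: 3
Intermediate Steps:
w(u) = 0
A(X, p) = 2/(-5 + X)
V = -12 (V = (-5*2 - 2) + 0*(-4) = (-10 - 2) + 0 = -12 + 0 = -12)
A(f, -2)*V = (2/(-5 - 3))*(-12) = (2/(-8))*(-12) = (2*(-⅛))*(-12) = -¼*(-12) = 3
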